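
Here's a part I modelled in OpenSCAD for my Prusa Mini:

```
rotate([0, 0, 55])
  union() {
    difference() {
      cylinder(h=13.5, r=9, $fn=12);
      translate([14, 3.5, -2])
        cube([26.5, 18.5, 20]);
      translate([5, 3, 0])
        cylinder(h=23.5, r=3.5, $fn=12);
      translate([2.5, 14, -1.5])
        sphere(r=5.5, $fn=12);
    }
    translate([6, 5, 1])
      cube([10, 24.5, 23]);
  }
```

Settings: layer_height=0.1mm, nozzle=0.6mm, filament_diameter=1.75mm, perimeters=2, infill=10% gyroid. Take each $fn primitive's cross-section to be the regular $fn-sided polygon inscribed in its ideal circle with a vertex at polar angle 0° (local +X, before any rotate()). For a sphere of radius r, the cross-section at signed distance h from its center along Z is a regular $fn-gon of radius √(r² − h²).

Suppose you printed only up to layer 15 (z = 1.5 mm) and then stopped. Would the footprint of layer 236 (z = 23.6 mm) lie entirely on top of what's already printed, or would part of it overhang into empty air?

entirely on top

Compare the two slices. At z = 1.5: the cylinder: section is a regular 12-gon, circumradius r=9 (area = (12/2)·9.000²·sin(360°/12) = 243.00 mm²); the 26.5×18.5 cube at (14, 3.5) contributes its full rectangle (area 490.25 mm²); the r=3.5 cylinder at (5, 3) contributes a regular 12-gon of circumradius 3.5 (area = (12/2)·3.500²·sin(360°/12) = 36.75 mm²); the r=5.5 sphere at (2.5, 14) contributes a regular 12-gon of circumradius √(5.5²−3²) = 4.610 (area = (12/2)·4.610²·sin(360°/12) = 63.75 mm²); Taking the first minus the rest: starting from the r=9 cylinder (243.00 mm²), the 26.5×18.5 cube at (14, 3.5) misses the remaining region (no effect); the r=3.5 cylinder at (5, 3) partially overlaps it — only the 35.44 mm² overlap (of its 36.75 mm²) is removed, clipping the outline; the r=5.5 sphere at (2.5, 14) misses the remaining region (no effect) — area = 207.56 mm²; the cube at (6, 5) (footprint 10×24.5) is included at this height (area 245.00 mm²); Merging all regions: the regions partially overlap — summed areas 452.56 mm² minus the doubly-counted overlap 0.00 mm² gives 452.56 mm² — area = 452.56 mm²; (rotated 55° about Z; rotation is an isometry so areas/perimeters/island counts are preserved). At z = 23.6: the cylinder is absent (z outside [0, 13.5]); the cube at (14, 3.5) is not intersected at this z (z outside [-2, 18]); the cylinder at (5, 3) is absent (z outside [0, 23.5]); the sphere at (2.5, 14) does not reach this height (|z−center|=25.100 > r=5.5); Taking the first minus the rest: the first operand is absent here, so nothing remains; the cube at (6, 5) is present — its section is the full 10×24.5 rectangle (area 245.00 mm²); Merging all regions: only the 10×24.5 cube at (6, 5) is present, so the union is just that shape — area = 245.00 mm²; (whole slice rotated 55° about Z — lengths, areas and connectivity unchanged). Checking containment: the cross-section at z = 23.6 is a subset of the cross-section at z = 1.5.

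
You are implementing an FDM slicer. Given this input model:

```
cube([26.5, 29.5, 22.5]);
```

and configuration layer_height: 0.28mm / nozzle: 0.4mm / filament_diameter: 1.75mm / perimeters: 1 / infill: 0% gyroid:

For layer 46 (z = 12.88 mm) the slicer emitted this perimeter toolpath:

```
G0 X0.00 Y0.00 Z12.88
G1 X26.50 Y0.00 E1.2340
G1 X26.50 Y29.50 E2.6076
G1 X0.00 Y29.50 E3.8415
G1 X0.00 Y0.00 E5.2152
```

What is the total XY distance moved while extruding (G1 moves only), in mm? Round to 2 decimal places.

Sum the Euclidean lengths of each G1 segment: total = 112.00 mm.

112.00 mm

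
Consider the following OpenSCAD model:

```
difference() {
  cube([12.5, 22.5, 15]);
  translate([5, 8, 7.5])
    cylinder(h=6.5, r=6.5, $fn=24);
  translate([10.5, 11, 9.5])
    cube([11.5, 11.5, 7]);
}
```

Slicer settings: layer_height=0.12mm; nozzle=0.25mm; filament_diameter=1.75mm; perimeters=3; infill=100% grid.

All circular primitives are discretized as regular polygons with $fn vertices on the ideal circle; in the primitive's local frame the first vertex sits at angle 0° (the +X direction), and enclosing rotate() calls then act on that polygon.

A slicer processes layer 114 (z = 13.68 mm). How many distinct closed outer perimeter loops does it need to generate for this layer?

2

At z = 13.68 mm: the cube (footprint 12.5×22.5) is included at this height; the r=6.5 cylinder at (5, 8) gives a regular 24-gon of circumradius 6.5 (constant along its height); the cube at (10.5, 11) is present — its section is the full 11.5×11.5 rectangle; Taking the first minus the rest: starting from the 12.5×22.5 cube, the r=6.5 cylinder at (5, 8) partially overlaps it — only the 123.04 mm² overlap (of its 131.22 mm²) is removed, clipping the outline; the 11.5×11.5 cube at (10.5, 11) partially overlaps it — only the 22.94 mm² overlap (of its 132.25 mm²) is removed, clipping the outline — 2 connected regions. The result has 2 disconnected regions.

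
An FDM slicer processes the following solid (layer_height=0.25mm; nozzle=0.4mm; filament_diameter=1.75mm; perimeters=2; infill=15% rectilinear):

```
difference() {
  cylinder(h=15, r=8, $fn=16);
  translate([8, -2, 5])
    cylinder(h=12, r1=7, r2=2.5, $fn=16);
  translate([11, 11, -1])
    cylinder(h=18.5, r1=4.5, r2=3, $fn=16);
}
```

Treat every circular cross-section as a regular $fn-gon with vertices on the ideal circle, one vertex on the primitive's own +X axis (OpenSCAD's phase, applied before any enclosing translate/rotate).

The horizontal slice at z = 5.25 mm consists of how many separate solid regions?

1

At z = 5.25 mm: the r=8 cylinder contributes a regular 16-gon of circumradius 8; the cone at (8, -2): at t=0.021 of its height the radius interpolates to r₁+(r₂−r₁)t = 6.906, giving a regular 16-gon of that circumradius; the cone at (11, 11): at t=0.338 of its height the radius interpolates to r₁+(r₂−r₁)t = 3.993, giving a regular 16-gon of that circumradius; After the difference (first − rest): starting from the r=8 cylinder, the cone at (8, -2) partially overlaps it — only the 55.11 mm² overlap (of its 146.02 mm²) is removed, clipping the outline; the cone at (11, 11) misses the remaining region (no effect) — 1 connected region. The result has 1 disconnected region.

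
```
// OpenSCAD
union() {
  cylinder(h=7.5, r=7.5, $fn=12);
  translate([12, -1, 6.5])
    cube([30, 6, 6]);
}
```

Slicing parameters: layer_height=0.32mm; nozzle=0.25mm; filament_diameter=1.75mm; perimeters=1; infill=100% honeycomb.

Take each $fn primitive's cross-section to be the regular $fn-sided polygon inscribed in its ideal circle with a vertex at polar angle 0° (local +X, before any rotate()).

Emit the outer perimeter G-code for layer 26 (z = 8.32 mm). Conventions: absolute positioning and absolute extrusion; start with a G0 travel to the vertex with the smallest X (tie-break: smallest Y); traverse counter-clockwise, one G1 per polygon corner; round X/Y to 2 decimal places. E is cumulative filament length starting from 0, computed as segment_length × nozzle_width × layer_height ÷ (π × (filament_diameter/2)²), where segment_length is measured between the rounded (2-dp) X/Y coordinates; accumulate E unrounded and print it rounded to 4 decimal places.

At z = 8.32 mm: the cylinder is not intersected at this z (z outside [0, 7.5]); the cube at (12, -1) is present — its section is the full 30×6 rectangle; Taking the union: only the 30×6 cube at (12, -1) is present, so the union is just that shape — 1 connected region. The outline is a single polygon with 4 vertices. Extrusion per mm of travel: 0.25 × 0.32 / (π × 0.875²) = 0.033260. Accumulating E over each segment gives final E = 2.3947.

G0 X12.00 Y-1.00 Z8.32
G1 X42.00 Y-1.00 E0.9978
G1 X42.00 Y5.00 E1.1974
G1 X12.00 Y5.00 E2.1952
G1 X12.00 Y-1.00 E2.3947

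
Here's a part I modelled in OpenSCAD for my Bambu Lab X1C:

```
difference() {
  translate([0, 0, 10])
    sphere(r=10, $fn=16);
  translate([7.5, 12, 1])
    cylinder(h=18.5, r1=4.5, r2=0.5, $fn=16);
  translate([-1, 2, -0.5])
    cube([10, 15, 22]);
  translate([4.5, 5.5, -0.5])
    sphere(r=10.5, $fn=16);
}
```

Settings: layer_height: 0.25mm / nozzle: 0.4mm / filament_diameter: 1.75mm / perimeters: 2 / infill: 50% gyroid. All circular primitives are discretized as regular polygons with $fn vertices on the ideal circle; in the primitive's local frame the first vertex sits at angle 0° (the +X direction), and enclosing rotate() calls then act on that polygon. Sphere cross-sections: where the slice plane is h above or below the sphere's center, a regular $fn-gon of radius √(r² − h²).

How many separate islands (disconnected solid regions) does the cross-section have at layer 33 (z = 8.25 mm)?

At z = 8.25 mm: the r=10 sphere slices to a regular 16-gon of circumradius 9.846 (√(r²−h²) with h=1.75 from center); the cone at (7.5, 12): at t=0.392 of its height the radius interpolates to r₁+(r₂−r₁)t = 2.932, giving a regular 16-gon of that circumradius; the 10×15 cube at (-1, 2) contributes its full rectangle; the sphere at (4.5, 5.5): section is a regular 16-gon, circumradius = √(r²−h²) = √(10.5²−8.75²) = 5.804; After the difference (first − rest): starting from the r=10 sphere, the cone at (7.5, 12) misses the remaining region (no effect); the 10×15 cube at (-1, 2) partially overlaps it — only the 62.16 mm² overlap (of its 150.00 mm²) is removed, clipping the outline; the r=10.5 sphere at (4.5, 5.5) partially overlaps it — only the 14.98 mm² overlap (of its 103.13 mm²) is removed, clipping the outline — 1 connected region. Overall, the cross-section is a single solid region. Island count = 1.

1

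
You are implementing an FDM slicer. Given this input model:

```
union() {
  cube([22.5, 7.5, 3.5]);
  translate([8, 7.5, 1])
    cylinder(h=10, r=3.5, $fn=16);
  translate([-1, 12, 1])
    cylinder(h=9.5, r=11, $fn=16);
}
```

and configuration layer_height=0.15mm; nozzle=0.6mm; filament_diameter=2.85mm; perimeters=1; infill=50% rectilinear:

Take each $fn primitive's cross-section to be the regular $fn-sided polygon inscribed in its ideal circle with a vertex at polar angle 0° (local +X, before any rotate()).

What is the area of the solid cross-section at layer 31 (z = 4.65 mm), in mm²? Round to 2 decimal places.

At z = 4.65 mm: the cube is not intersected at this z (z outside [0, 3.5]); the cylinder at (8, 7.5): section is a regular 16-gon, circumradius r=3.5 (area = (16/2)·3.500²·sin(360°/16) = 37.50 mm²); the r=11 cylinder at (-1, 12) contributes a regular 16-gon of circumradius 11 (area = (16/2)·11.000²·sin(360°/16) = 370.44 mm²); Combining (union): the regions partially overlap — summed areas 407.94 mm² minus the doubly-counted overlap 22.94 mm² gives 385.00 mm² — area = 385.00 mm². Overall, the cross-section is a single solid region. Net area = 385.00 mm².

385.00 mm²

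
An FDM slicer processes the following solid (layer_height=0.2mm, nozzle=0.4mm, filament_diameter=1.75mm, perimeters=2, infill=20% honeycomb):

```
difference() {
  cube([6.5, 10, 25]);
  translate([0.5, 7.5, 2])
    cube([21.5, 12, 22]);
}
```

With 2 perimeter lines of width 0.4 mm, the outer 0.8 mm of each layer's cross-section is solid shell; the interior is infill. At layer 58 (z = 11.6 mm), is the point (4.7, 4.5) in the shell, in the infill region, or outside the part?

At z = 11.6 mm: the cube (footprint 6.5×10) is included at this height; the 21.5×12 cube at (0.5, 7.5) contributes its full rectangle; Subtracting the remaining from the first: starting from the 6.5×10 cube, the 21.5×12 cube at (0.5, 7.5) partially overlaps it — only the 15.00 mm² overlap (of its 258.00 mm²) is removed, clipping the outline — 1 connected region. Overall, the cross-section is a single solid region. The nearest boundary edge runs (6.50, 7.50)→(6.50, 0.00); distance from the point to it = 1.80 mm. The point is inside the cross-section and 1.80 mm from the nearest boundary — more than the 0.8 mm shell width (2 × 0.4), so it's in the infill interior.

infill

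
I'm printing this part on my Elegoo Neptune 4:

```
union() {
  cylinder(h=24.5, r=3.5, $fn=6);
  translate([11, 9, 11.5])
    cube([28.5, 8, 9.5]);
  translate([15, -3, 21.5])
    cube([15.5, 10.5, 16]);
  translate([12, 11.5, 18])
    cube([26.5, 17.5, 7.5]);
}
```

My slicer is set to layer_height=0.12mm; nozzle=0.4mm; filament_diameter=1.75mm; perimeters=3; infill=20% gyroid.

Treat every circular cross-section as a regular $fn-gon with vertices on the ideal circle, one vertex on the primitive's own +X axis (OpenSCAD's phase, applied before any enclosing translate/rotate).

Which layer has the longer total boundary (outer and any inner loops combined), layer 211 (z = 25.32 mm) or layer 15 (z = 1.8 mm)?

Layer 211 (z = 25.32): the cylinder is not intersected at this z (z outside [0, 24.5]); the cube at (11, 9) is absent (z outside [11.5, 21]); the cube at (15, -3) (footprint 15.5×10.5) is included at this height (perimeter 52.00 mm); the 26.5×17.5 cube at (12, 11.5) contributes its full rectangle (perimeter 88.00 mm); Combining (union): the 2 present regions are separate (no shared area or edge), so areas and boundary lengths simply add and each stays a separate island — boundary = 140.00 mm. So its perimeter = 140.00 mm. Layer 15 (z = 1.8): the r=3.5 cylinder gives a regular 6-gon of circumradius 3.5 (constant along its height) (perimeter = 2·6·3.500·sin(180°/6) = 21.00 mm); the cube at (11, 9) is not intersected at this z (z outside [11.5, 21]); the cube at (15, -3) is not intersected at this z (z outside [21.5, 37.5]); the cube at (12, 11.5) does not reach this height (z outside [18, 25.5]); Merging all regions: only the r=3.5 cylinder is present, so the union is just that shape — boundary = 21.00 mm. So its perimeter = 21.00 mm. Layer 211 is larger (140.00 vs 21.00 mm).

layer 211 (z = 25.32 mm)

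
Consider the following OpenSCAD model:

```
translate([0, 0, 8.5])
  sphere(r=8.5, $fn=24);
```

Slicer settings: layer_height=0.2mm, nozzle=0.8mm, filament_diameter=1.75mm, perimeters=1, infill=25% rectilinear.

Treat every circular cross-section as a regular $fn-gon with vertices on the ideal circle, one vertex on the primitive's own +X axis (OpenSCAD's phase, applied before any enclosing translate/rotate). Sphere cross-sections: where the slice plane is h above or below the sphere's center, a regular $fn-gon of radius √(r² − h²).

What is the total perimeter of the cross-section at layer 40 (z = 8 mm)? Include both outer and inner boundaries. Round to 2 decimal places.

53.16 mm

At z = 8 mm: the r=8.5 sphere slices to a regular 24-gon of circumradius 8.485 (√(r²−h²) with h=0.5 from center) (perimeter = 2·24·8.485·sin(180°/24) = 53.16 mm). Overall, the cross-section is a single solid region. Total boundary length (outer) = 53.16 mm.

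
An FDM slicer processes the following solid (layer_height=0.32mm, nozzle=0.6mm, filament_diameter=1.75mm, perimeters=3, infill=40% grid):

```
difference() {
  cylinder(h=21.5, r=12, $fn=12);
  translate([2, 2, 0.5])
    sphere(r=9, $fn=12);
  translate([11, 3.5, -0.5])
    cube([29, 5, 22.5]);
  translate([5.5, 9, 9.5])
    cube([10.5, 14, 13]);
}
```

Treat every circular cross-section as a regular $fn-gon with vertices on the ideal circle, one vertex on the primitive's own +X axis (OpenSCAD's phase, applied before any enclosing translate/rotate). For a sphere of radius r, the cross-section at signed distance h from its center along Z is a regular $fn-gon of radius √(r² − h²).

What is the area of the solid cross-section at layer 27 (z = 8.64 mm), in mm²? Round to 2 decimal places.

387.77 mm²

At z = 8.64 mm: the cylinder: section is a regular 12-gon, circumradius r=12 (area = (12/2)·12.000²·sin(360°/12) = 432.00 mm²); the r=9 sphere at (2, 2) contributes a regular 12-gon of circumradius √(9²−8.14²) = 3.839 (area = (12/2)·3.839²·sin(360°/12) = 44.22 mm²); the 29×5 cube at (11, 3.5) contributes its full rectangle (area 145.00 mm²); the cube at (5.5, 9) is absent (z outside [9.5, 22.5]); Taking the first minus the rest: starting from the r=12 cylinder (432.00 mm²), the r=9 sphere at (2, 2) lies wholly inside it (removes its full 44.22 mm² and its 23.85 mm outline becomes a hole wall); the 29×5 cube at (11, 3.5) partially overlaps it — only the 0.01 mm² overlap (of its 145.00 mm²) is removed, clipping the outline — area = 387.77 mm². Overall, the cross-section is one region with 1 hole. Net area = 387.77 mm².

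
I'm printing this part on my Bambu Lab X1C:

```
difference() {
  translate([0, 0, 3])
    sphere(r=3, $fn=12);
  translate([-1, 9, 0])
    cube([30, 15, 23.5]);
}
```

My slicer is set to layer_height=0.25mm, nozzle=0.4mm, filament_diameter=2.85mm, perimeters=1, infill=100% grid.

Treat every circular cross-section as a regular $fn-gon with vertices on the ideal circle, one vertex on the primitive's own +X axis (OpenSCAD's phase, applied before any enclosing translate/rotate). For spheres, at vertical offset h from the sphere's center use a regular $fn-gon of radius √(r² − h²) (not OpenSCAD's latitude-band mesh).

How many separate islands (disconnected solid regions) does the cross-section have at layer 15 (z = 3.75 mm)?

1

At z = 3.75 mm: the r=3 sphere slices to a regular 12-gon of circumradius 2.905 (√(r²−h²) with h=0.75 from center); the 30×15 cube at (-1, 9) contributes its full rectangle; Subtracting the remaining from the first: starting from the r=3 sphere, the 30×15 cube at (-1, 9) misses the remaining region (no effect) — 1 connected region. Overall, the cross-section is a single solid region. Island count = 1.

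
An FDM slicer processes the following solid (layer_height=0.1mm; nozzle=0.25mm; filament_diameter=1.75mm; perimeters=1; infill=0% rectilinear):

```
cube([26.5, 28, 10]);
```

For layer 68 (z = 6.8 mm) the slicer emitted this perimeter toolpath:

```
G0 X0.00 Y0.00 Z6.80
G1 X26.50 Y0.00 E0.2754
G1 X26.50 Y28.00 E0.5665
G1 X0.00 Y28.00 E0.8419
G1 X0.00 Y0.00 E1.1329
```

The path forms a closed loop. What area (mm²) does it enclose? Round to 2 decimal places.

742.00 mm²

Apply the shoelace formula to the sequence of (X, Y) vertices; enclosed area = 742.00 mm².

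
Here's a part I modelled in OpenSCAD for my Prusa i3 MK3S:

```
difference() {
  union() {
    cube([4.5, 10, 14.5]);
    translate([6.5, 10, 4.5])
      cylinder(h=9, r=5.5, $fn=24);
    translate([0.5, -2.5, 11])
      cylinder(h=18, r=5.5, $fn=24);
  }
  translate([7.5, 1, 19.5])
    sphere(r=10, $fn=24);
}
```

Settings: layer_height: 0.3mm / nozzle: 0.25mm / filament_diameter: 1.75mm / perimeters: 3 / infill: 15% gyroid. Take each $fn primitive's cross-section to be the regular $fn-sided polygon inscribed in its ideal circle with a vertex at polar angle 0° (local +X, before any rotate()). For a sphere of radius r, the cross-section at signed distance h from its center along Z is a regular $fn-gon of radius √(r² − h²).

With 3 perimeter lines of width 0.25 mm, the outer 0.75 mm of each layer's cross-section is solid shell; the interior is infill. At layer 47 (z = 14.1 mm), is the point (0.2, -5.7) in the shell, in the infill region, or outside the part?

infill

At z = 14.1 mm: the cube (footprint 4.5×10) is included at this height; the cylinder at (6.5, 10) does not reach this height (z outside [4.5, 13.5]); the r=5.5 cylinder at (0.5, -2.5) gives a regular 24-gon of circumradius 5.5 (constant along its height); Combining (union): the regions partially overlap (shared area 11.21 mm²), so overlapping operands fuse into one piece — 1 connected region; the r=10 sphere at (7.5, 1) slices to a regular 24-gon of circumradius 8.417 (√(r²−h²) with h=5.4 from center); Taking the first minus the rest: starting from the result so far, the r=10 sphere at (7.5, 1) partially overlaps it — only the 67.63 mm² overlap (of its 220.02 mm²) is removed, clipping the outline — 2 connected regions. Overall, the cross-section has 2 separate islands. The nearest boundary edge runs (0.21, -3.21)→(1.55, -4.95); distance from the point to it = 1.53 mm. (Shell/infill is judged within the island containing the point — the largest one.) The point is inside the cross-section and 1.53 mm from the nearest boundary — more than the 0.75 mm shell width (3 × 0.25), so it's in the infill interior.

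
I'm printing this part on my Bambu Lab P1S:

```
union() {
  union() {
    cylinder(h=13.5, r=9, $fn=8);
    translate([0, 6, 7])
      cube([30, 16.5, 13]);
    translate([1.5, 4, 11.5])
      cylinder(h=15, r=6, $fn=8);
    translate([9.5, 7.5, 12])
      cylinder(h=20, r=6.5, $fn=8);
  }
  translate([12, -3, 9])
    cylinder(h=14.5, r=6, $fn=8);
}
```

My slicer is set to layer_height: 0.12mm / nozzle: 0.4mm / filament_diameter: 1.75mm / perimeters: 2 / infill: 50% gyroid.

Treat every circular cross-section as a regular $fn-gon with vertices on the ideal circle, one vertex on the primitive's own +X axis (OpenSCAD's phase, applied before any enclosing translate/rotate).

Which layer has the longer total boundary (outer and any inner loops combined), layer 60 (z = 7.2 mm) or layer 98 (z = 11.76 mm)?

Layer 60 (z = 7.2): the r=9 cylinder contributes a regular 8-gon of circumradius 9 (perimeter = 2·8·9.000·sin(180°/8) = 55.11 mm); the 30×16.5 cube at (0, 6) contributes its full rectangle (perimeter 93.00 mm); the cylinder at (1.5, 4) is not intersected at this z (z outside [11.5, 26.5]); the cylinder at (9.5, 7.5) does not reach this height (z outside [12, 32]); Merging all regions: the regions partially overlap (shared area 10.73 mm²), so the edge portions inside another operand are dropped and the merged outline is re-measured after clipping — boundary = 131.31 mm; the cylinder at (12, -3) does not reach this height (z outside [9, 23.5]); Merging all regions: only the result so far is present, so the union is just that shape — boundary = 131.31 mm. So its perimeter = 131.31 mm. Layer 98 (z = 11.76): the cylinder: section is a regular 8-gon, circumradius r=9 (perimeter = 2·8·9.000·sin(180°/8) = 55.11 mm); the cube at (0, 6) (footprint 30×16.5) is included at this height (perimeter 93.00 mm); the cylinder at (1.5, 4): section is a regular 8-gon, circumradius r=6 (perimeter = 2·8·6.000·sin(180°/8) = 36.74 mm); the cylinder at (9.5, 7.5) is absent (z outside [12, 32]); Combining (union): the regions partially overlap (shared area 111.15 mm²), so the edge portions inside another operand are dropped and the merged outline is re-measured after clipping — boundary = 131.06 mm; the r=6 cylinder at (12, -3) gives a regular 8-gon of circumradius 6 (constant along its height) (perimeter = 2·8·6.000·sin(180°/8) = 36.74 mm); Taking the union: the regions partially overlap (shared area 8.77 mm²), so the edge portions inside another operand are dropped and the merged outline is re-measured after clipping — boundary = 153.07 mm. So its perimeter = 153.07 mm. Layer 98 is larger (153.07 vs 131.31 mm).

layer 98 (z = 11.76 mm)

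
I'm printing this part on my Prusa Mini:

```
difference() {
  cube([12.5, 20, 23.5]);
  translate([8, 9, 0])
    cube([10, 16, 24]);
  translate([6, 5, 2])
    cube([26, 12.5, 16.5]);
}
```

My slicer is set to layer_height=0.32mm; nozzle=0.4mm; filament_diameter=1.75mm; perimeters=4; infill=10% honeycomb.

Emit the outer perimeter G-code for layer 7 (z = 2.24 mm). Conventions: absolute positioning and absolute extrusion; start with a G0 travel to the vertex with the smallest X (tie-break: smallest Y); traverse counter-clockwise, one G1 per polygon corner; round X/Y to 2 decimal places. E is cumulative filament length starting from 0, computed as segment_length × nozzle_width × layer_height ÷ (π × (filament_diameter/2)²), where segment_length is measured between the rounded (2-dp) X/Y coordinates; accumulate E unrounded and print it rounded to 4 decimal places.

G0 X0.00 Y0.00 Z2.24
G1 X12.50 Y0.00 E0.6652
G1 X12.50 Y5.00 E0.9313
G1 X6.00 Y5.00 E1.2772
G1 X6.00 Y17.50 E1.9424
G1 X8.00 Y17.50 E2.0488
G1 X8.00 Y20.00 E2.1819
G1 X0.00 Y20.00 E2.6076
G1 X0.00 Y0.00 E3.6719

At z = 2.24 mm: the 12.5×20 cube contributes its full rectangle; the 10×16 cube at (8, 9) contributes its full rectangle; the cube at (6, 5) is present — its section is the full 26×12.5 rectangle; Subtracting the remaining from the first: starting from the 12.5×20 cube, the 10×16 cube at (8, 9) partially overlaps it — only the 49.50 mm² overlap (of its 160.00 mm²) is removed, clipping the outline; the 26×12.5 cube at (6, 5) partially overlaps it — only the 43.00 mm² overlap (of its 325.00 mm²) is removed, clipping the outline — 1 connected region. The outline is a single polygon with 8 vertices. Extrusion per mm of travel: 0.4 × 0.32 / (π × 0.875²) = 0.053216. Accumulating E over each segment gives final E = 3.6719.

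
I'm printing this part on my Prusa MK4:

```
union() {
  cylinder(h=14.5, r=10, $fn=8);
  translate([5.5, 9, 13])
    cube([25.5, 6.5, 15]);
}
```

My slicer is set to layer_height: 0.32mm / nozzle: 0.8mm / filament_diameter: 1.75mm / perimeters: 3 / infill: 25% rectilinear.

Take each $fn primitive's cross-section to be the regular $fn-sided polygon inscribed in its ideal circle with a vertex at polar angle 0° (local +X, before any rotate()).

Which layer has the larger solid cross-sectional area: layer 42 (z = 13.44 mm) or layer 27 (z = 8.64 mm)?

Layer 42 (z = 13.44): the r=10 cylinder contributes a regular 8-gon of circumradius 10 (area = (8/2)·10.000²·sin(360°/8) = 282.84 mm²); the 25.5×6.5 cube at (5.5, 9) contributes its full rectangle (area 165.75 mm²); Merging all regions: the 2 present regions are separate (no shared area or edge), so areas and boundary lengths simply add and each stays a separate island — area = 448.59 mm². So its area = 448.59 mm². Layer 27 (z = 8.64): the r=10 cylinder contributes a regular 8-gon of circumradius 10 (area = (8/2)·10.000²·sin(360°/8) = 282.84 mm²); the cube at (5.5, 9) is absent (z outside [13, 28]); Combining (union): only the r=10 cylinder is present, so the union is just that shape — area = 282.84 mm². So its area = 282.84 mm². Layer 42 is larger (448.59 vs 282.84 mm²).

layer 42 (z = 13.44 mm)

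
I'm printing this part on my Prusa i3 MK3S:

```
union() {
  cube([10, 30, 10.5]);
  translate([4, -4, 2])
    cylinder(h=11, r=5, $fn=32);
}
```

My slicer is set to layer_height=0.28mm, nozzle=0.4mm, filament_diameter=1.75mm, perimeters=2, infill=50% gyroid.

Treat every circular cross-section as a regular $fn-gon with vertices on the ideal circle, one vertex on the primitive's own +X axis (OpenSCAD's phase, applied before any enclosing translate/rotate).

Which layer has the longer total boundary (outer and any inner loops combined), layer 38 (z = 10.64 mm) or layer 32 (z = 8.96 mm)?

layer 32 (z = 8.96 mm)

Layer 38 (z = 10.64): the cube does not reach this height (z outside [0, 10.5]); the r=5 cylinder at (4, -4) gives a regular 32-gon of circumradius 5 (constant along its height) (perimeter = 2·32·5.000·sin(180°/32) = 31.37 mm); Taking the union: only the r=5 cylinder at (4, -4) is present, so the union is just that shape — boundary = 31.37 mm. So its perimeter = 31.37 mm. Layer 32 (z = 8.96): the 10×30 cube contributes its full rectangle (perimeter 80.00 mm); the cylinder at (4, -4): section is a regular 32-gon, circumradius r=5 (perimeter = 2·32·5.000·sin(180°/32) = 31.37 mm); Taking the union: the regions partially overlap (shared area 3.99 mm²), so the edge portions inside another operand are dropped and the merged outline is re-measured after clipping — boundary = 99.05 mm. So its perimeter = 99.05 mm. Layer 32 is larger (99.05 vs 31.37 mm).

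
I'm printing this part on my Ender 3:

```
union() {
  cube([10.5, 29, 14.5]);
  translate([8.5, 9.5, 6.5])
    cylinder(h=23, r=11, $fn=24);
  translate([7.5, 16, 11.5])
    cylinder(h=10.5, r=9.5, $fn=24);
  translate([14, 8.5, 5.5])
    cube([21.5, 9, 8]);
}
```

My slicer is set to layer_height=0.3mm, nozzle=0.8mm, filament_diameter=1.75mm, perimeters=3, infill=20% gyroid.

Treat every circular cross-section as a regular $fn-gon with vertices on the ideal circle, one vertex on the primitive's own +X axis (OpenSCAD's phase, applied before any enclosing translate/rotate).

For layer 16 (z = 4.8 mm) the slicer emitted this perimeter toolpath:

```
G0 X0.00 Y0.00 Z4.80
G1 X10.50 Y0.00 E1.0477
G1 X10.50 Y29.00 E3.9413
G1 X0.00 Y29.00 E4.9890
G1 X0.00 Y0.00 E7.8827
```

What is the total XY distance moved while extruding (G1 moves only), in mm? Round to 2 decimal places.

79.00 mm

Sum the Euclidean lengths of each G1 segment: total = 79.00 mm.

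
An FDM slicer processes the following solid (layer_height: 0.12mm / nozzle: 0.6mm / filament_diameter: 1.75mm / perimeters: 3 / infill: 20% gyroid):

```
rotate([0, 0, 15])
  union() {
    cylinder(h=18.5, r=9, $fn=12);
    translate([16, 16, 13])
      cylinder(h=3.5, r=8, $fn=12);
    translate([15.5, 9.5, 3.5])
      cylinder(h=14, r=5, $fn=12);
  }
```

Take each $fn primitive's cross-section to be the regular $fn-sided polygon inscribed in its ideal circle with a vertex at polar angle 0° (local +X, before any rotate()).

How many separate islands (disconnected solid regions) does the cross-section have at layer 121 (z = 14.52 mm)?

2

At z = 14.52 mm: the cylinder: section is a regular 12-gon, circumradius r=9; the r=8 cylinder at (16, 16) contributes a regular 12-gon of circumradius 8; the r=5 cylinder at (15.5, 9.5) gives a regular 12-gon of circumradius 5 (constant along its height); Merging all regions: the regions partially overlap (shared area 44.94 mm²), so overlapping operands fuse into one piece — 2 connected regions; (rotated 15° about Z; rotation is an isometry so areas/perimeters/island counts are preserved). Overall, the cross-section has 2 separate islands. Island count = 2.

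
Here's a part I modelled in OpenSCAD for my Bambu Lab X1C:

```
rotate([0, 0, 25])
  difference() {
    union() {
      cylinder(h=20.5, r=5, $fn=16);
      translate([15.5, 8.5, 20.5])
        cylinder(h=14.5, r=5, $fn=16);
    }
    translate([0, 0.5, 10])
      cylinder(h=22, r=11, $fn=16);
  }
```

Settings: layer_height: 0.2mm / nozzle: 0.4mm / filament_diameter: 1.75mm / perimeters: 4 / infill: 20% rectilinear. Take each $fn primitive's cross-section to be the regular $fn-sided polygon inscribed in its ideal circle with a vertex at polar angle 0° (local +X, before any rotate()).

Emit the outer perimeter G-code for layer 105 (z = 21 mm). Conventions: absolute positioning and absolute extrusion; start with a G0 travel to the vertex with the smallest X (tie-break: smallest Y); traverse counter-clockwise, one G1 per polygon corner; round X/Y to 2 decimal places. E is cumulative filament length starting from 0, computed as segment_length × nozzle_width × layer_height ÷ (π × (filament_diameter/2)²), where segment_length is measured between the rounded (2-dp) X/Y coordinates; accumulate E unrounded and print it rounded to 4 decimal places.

At z = 21 mm: the cylinder is absent (z outside [0, 20.5]); the r=5 cylinder at (15.5, 8.5) contributes a regular 16-gon of circumradius 5; Combining (union): only the r=5 cylinder at (15.5, 8.5) is present, so the union is just that shape — 1 connected region; the cylinder at (0, 0.5): section is a regular 16-gon, circumradius r=11; Taking the first minus the rest: starting from the result so far, the r=11 cylinder at (0, 0.5) misses the remaining region (no effect) — 1 connected region; (rotated 25° about Z; rotation is an isometry so areas/perimeters/island counts are preserved). The outline is a single polygon with 16 vertices. Extrusion per mm of travel: 0.4 × 0.2 / (π × 0.875²) = 0.033260. Accumulating E over each segment gives final E = 1.0381.

G0 X5.46 Y14.04 Z21.00
G1 X5.92 Y12.14 E0.0650
G1 X7.08 Y10.57 E0.1299
G1 X8.75 Y9.56 E0.1949
G1 X10.67 Y9.26 E0.2595
G1 X12.57 Y9.72 E0.3245
G1 X14.14 Y10.88 E0.3894
G1 X15.15 Y12.54 E0.4541
G1 X15.45 Y14.47 E0.5190
G1 X14.99 Y16.37 E0.5840
G1 X13.83 Y17.94 E0.6490
G1 X12.17 Y18.95 E0.7136
G1 X10.24 Y19.25 E0.7786
G1 X8.34 Y18.79 E0.8436
G1 X6.77 Y17.63 E0.9085
G1 X5.76 Y15.96 E0.9734
G1 X5.46 Y14.04 E1.0381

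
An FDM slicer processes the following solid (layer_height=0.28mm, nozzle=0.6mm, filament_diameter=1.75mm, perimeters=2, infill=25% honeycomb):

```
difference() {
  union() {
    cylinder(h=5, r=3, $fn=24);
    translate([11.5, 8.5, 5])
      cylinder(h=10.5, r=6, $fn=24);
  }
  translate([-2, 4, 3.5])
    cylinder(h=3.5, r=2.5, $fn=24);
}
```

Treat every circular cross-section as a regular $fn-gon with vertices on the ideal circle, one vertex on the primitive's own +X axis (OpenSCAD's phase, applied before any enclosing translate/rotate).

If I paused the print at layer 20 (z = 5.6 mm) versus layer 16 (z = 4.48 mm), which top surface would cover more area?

Layer 20 (z = 5.6): the cylinder is absent (z outside [0, 5]); the cylinder at (11.5, 8.5): section is a regular 24-gon, circumradius r=6 (area = (24/2)·6.000²·sin(360°/24) = 111.81 mm²); Combining (union): only the r=6 cylinder at (11.5, 8.5) is present, so the union is just that shape — area = 111.81 mm²; the cylinder at (-2, 4): section is a regular 24-gon, circumradius r=2.5 (area = (24/2)·2.500²·sin(360°/24) = 19.41 mm²); Taking the first minus the rest: starting from that combined region (111.81 mm²), the r=2.5 cylinder at (-2, 4) misses the remaining region (no effect) — area = 111.81 mm². So its area = 111.81 mm². Layer 16 (z = 4.48): the cylinder: section is a regular 24-gon, circumradius r=3 (area = (24/2)·3.000²·sin(360°/24) = 27.95 mm²); the cylinder at (11.5, 8.5) does not reach this height (z outside [5, 15.5]); Merging all regions: only the r=3 cylinder is present, so the union is just that shape — area = 27.95 mm²; the r=2.5 cylinder at (-2, 4) contributes a regular 24-gon of circumradius 2.5 (area = (24/2)·2.500²·sin(360°/24) = 19.41 mm²); Subtracting the remaining from the first: starting from the result so far (27.95 mm²), the r=2.5 cylinder at (-2, 4) partially overlaps it — only the 2.12 mm² overlap (of its 19.41 mm²) is removed, clipping the outline — area = 25.83 mm². So its area = 25.83 mm². Layer 20 is larger (111.81 vs 25.83 mm²).

layer 20 (z = 5.6 mm)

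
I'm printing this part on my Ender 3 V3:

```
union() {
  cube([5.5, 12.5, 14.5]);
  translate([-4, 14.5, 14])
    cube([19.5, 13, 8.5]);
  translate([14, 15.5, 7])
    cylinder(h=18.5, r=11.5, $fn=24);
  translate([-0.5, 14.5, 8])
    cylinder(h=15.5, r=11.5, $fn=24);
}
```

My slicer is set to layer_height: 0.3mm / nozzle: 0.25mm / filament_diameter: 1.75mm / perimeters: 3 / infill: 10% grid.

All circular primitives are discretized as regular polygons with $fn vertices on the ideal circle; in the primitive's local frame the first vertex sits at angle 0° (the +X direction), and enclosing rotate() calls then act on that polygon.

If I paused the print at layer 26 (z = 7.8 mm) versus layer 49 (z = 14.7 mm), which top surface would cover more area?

layer 49 (z = 14.7 mm)

Layer 26 (z = 7.8): the cube (footprint 5.5×12.5) is included at this height (area 68.75 mm²); the cube at (-4, 14.5) is absent (z outside [14, 22.5]); the cylinder at (14, 15.5): section is a regular 24-gon, circumradius r=11.5 (area = (24/2)·11.500²·sin(360°/24) = 410.75 mm²); the cylinder at (-0.5, 14.5) is absent (z outside [8, 23.5]); Merging all regions: the regions partially overlap — summed areas 479.50 mm² minus the doubly-counted overlap 6.97 mm² gives 472.53 mm² — area = 472.53 mm². So its area = 472.53 mm². Layer 49 (z = 14.7): the cube is not intersected at this z (z outside [0, 14.5]); the cube at (-4, 14.5) is present — its section is the full 19.5×13 rectangle (area 253.50 mm²); the r=11.5 cylinder at (14, 15.5) gives a regular 24-gon of circumradius 11.5 (constant along its height) (area = (24/2)·11.500²·sin(360°/24) = 410.75 mm²); the cylinder at (-0.5, 14.5): section is a regular 24-gon, circumradius r=11.5 (area = (24/2)·11.500²·sin(360°/24) = 410.75 mm²); Combining (union): the regions partially overlap — summed areas 1074.99 mm² minus the doubly-counted overlap 321.80 mm² gives 753.19 mm² — area = 753.19 mm². So its area = 753.19 mm². Layer 49 is larger (753.19 vs 472.53 mm²).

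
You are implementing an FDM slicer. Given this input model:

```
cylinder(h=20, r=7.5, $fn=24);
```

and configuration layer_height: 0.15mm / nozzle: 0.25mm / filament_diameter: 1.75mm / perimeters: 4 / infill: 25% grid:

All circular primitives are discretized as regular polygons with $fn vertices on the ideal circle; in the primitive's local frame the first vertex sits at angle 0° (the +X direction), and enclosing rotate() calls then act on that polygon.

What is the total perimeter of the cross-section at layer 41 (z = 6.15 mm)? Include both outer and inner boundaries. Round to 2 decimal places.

At z = 6.15 mm: the r=7.5 cylinder gives a regular 24-gon of circumradius 7.5 (constant along its height) (perimeter = 2·24·7.500·sin(180°/24) = 46.99 mm). Overall, the cross-section is a single solid region. Total boundary length (outer) = 46.99 mm.

46.99 mm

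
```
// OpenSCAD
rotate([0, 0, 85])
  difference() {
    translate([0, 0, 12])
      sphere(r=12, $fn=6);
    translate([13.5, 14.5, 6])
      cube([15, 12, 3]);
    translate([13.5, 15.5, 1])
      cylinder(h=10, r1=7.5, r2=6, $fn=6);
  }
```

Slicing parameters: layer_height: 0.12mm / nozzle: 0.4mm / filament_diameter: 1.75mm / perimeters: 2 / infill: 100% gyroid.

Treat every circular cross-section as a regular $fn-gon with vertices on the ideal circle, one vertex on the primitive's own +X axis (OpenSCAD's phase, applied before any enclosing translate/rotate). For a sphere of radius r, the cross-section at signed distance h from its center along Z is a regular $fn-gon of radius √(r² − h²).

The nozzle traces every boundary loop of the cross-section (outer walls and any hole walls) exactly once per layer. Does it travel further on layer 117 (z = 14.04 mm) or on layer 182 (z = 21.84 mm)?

layer 117 (z = 14.04 mm)

Layer 117 (z = 14.04): the r=12 sphere contributes a regular 6-gon of circumradius √(12²−2.04²) = 11.825 (perimeter = 2·6·11.825·sin(180°/6) = 70.95 mm); the cube at (13.5, 14.5) is absent (z outside [6, 9]); the cone at (13.5, 15.5) is not intersected at this z (z outside [1, 11]); Subtracting the remaining from the first: none of the subtracted shapes is present at this height, so the r=12 sphere is unchanged — boundary = 70.95 mm; (whole slice rotated 85° about Z — lengths, areas and connectivity unchanged). So its perimeter = 70.95 mm. Layer 182 (z = 21.84): the r=12 sphere contributes a regular 6-gon of circumradius √(12²−9.84²) = 6.868 (perimeter = 2·6·6.868·sin(180°/6) = 41.21 mm); the cube at (13.5, 14.5) does not reach this height (z outside [6, 9]); the cone at (13.5, 15.5) does not reach this height (z outside [1, 11]); Subtracting the remaining from the first: none of the subtracted shapes is present at this height, so the r=12 sphere is unchanged — boundary = 41.21 mm; (whole slice rotated 85° about Z — lengths, areas and connectivity unchanged). So its perimeter = 41.21 mm. Layer 117 is larger (70.95 vs 41.21 mm).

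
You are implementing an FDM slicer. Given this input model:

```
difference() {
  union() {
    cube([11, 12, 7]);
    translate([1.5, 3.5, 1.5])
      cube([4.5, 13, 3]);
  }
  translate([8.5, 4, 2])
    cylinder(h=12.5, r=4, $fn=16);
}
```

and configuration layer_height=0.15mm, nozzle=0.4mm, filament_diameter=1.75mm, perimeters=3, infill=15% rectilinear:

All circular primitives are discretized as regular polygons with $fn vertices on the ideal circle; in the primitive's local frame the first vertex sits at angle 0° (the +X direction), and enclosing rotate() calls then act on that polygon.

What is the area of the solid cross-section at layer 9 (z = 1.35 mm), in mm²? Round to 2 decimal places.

At z = 1.35 mm: the cube is present — its section is the full 11×12 rectangle (area 132.00 mm²); the cube at (1.5, 3.5) does not reach this height (z outside [1.5, 4.5]); Combining (union): only the 11×12 cube is present, so the union is just that shape — area = 132.00 mm²; the cylinder at (8.5, 4) does not reach this height (z outside [2, 14.5]); After the difference (first − rest): none of the subtracted shapes is present at this height, so the result so far is unchanged — area = 132.00 mm². Overall, the cross-section is a single solid region. Net area = 132.00 mm².

132.00 mm²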